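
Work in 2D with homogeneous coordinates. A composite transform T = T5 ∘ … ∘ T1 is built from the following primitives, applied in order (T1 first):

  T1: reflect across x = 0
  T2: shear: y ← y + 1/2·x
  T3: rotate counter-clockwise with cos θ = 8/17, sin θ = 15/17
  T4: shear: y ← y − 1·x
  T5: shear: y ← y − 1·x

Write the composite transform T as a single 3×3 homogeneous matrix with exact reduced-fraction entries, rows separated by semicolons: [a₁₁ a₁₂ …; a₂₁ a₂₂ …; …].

T1 = [-1 0 0; 0 1 0; 0 0 1]
T2·T1 = [-1 0 0; -1/2 1 0; 0 0 1]
T3·…·T1 = [-1/34 -15/17 0; -19/17 8/17 0; 0 0 1]
T4·…·T1 = [-1/34 -15/17 0; -37/34 23/17 0; 0 0 1]
T5·…·T1 = [-1/34 -15/17 0; -18/17 38/17 0; 0 0 1]

T = [-1/34 -15/17 0; -18/17 38/17 0; 0 0 1]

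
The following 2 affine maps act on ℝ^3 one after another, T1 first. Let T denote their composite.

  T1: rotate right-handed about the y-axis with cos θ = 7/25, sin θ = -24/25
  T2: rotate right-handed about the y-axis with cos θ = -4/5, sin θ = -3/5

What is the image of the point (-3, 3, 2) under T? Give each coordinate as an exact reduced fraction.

T(p) = (18/5, 3, 1/5)

T1 rotate right-handed about the y-axis with cos θ = 7/25, sin θ = -24/25: (-3, 3, 2) → (-69/25, 3, -58/25)
T2 rotate right-handed about the y-axis with cos θ = -4/5, sin θ = -3/5: (-69/25, 3, -58/25) → (18/5, 3, 1/5)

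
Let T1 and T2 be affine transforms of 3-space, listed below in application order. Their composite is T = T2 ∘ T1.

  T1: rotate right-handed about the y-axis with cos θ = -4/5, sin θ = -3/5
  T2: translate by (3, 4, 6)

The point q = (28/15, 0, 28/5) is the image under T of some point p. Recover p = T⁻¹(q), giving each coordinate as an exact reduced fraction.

T1 = [-4/5 0 -3/5 0; 0 1 0 0; 3/5 0 -4/5 0; 0 0 0 1]
T2·T1 = [-4/5 0 -3/5 3; 0 1 0 4; 3/5 0 -4/5 6; 0 0 0 1]
det M = 1; M⁻¹ = [-4/5 0 3/5 -6/5; 0 1 0 -4; -3/5 0 -4/5 33/5; 0 0 0 1]
M⁻¹ · (28/15, 0, 28/5)ᵀ = (2/3, -4, 1)ᵀ

p = (2/3, -4, 1)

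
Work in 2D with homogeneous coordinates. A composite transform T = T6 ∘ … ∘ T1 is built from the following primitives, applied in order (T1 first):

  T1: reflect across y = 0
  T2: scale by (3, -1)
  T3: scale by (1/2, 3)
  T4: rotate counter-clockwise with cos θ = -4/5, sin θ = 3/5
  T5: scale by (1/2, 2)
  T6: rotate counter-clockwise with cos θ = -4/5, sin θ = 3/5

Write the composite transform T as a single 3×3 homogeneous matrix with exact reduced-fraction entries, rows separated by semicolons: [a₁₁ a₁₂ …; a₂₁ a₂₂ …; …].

T1 = [1 0 0; 0 -1 0; 0 0 1]
T2·T1 = [3 0 0; 0 1 0; 0 0 1]
T3·…·T1 = [3/2 0 0; 0 3 0; 0 0 1]
T4·…·T1 = [-6/5 -9/5 0; 9/10 -12/5 0; 0 0 1]
T5·…·T1 = [-3/5 -9/10 0; 9/5 -24/5 0; 0 0 1]
T6·…·T1 = [-3/5 18/5 0; -9/5 33/10 0; 0 0 1]

T = [-3/5 18/5 0; -9/5 33/10 0; 0 0 1]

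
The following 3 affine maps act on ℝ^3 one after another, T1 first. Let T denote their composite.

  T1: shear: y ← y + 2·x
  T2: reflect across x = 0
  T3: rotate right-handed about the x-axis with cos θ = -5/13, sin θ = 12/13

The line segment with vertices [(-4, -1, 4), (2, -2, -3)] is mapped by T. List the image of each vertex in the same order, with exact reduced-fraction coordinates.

image vertices: (4, -3/13, -128/13), (-2, 2, 3)

T1 shear: y ← y + 2·x: (-4, -1, 4) → (-4, -9, 4); (2, -2, -3) → (2, 2, -3)
T2 reflect across x = 0: (-4, -9, 4) → (4, -9, 4); (2, 2, -3) → (-2, 2, -3)
T3 rotate right-handed about the x-axis with cos θ = -5/13, sin θ = 12/13: (4, -9, 4) → (4, -3/13, -128/13); (-2, 2, -3) → (-2, 2, 3)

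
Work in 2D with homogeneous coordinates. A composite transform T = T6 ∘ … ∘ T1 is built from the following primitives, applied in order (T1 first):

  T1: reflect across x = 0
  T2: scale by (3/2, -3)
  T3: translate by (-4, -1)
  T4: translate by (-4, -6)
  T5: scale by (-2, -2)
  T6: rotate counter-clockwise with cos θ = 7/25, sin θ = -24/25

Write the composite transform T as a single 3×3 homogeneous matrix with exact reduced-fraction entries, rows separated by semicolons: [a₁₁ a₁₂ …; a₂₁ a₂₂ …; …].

T1 = [-1 0 0; 0 1 0; 0 0 1]
T2·T1 = [-3/2 0 0; 0 -3 0; 0 0 1]
T3·…·T1 = [-3/2 0 -4; 0 -3 -1; 0 0 1]
T4·…·T1 = [-3/2 0 -8; 0 -3 -7; 0 0 1]
T5·…·T1 = [3 0 16; 0 6 14; 0 0 1]
T6·…·T1 = [21/25 144/25 448/25; -72/25 42/25 -286/25; 0 0 1]

T = [21/25 144/25 448/25; -72/25 42/25 -286/25; 0 0 1]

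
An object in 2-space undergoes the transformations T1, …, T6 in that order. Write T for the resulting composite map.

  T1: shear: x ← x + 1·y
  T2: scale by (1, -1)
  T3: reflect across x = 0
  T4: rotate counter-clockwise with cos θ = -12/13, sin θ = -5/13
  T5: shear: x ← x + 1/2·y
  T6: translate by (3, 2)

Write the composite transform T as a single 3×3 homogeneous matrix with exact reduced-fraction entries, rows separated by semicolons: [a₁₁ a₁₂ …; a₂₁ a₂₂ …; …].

T = [29/26 31/26 3; 5/13 17/13 2; 0 0 1]

T1 = [1 1 0; 0 1 0; 0 0 1]
T2·T1 = [1 1 0; 0 -1 0; 0 0 1]
T3·…·T1 = [-1 -1 0; 0 -1 0; 0 0 1]
T4·…·T1 = [12/13 7/13 0; 5/13 17/13 0; 0 0 1]
T5·…·T1 = [29/26 31/26 0; 5/13 17/13 0; 0 0 1]
T6·…·T1 = [29/26 31/26 3; 5/13 17/13 2; 0 0 1]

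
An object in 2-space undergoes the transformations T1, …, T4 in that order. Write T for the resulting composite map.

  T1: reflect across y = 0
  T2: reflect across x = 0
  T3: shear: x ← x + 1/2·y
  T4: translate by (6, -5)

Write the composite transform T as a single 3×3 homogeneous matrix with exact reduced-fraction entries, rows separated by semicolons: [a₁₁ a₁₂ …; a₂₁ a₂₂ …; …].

T1 = [1 0 0; 0 -1 0; 0 0 1]
T2·T1 = [-1 0 0; 0 -1 0; 0 0 1]
T3·…·T1 = [-1 -1/2 0; 0 -1 0; 0 0 1]
T4·…·T1 = [-1 -1/2 6; 0 -1 -5; 0 0 1]

T = [-1 -1/2 6; 0 -1 -5; 0 0 1]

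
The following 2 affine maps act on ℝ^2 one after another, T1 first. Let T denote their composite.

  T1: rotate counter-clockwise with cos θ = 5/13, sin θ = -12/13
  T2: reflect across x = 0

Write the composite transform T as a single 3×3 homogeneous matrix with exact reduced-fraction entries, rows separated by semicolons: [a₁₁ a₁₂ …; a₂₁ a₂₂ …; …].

T1 = [5/13 12/13 0; -12/13 5/13 0; 0 0 1]
T2·T1 = [-5/13 -12/13 0; -12/13 5/13 0; 0 0 1]

T = [-5/13 -12/13 0; -12/13 5/13 0; 0 0 1]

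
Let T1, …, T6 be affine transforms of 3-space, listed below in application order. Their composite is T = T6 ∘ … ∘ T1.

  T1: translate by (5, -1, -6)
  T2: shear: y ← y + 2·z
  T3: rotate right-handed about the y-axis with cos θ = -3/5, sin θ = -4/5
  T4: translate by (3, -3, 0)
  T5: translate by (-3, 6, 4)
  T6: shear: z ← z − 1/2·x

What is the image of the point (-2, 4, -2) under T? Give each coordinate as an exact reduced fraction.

T(p) = (23/5, -10, 89/10)

T1 translate by (5, -1, -6): (-2, 4, -2) → (3, 3, -8)
T2 shear: y ← y + 2·z: (3, 3, -8) → (3, -13, -8)
T3 rotate right-handed about the y-axis with cos θ = -3/5, sin θ = -4/5: (3, -13, -8) → (23/5, -13, 36/5)
T4 translate by (3, -3, 0): (23/5, -13, 36/5) → (38/5, -16, 36/5)
T5 translate by (-3, 6, 4): (38/5, -16, 36/5) → (23/5, -10, 56/5)
T6 shear: z ← z − 1/2·x: (23/5, -10, 56/5) → (23/5, -10, 89/10)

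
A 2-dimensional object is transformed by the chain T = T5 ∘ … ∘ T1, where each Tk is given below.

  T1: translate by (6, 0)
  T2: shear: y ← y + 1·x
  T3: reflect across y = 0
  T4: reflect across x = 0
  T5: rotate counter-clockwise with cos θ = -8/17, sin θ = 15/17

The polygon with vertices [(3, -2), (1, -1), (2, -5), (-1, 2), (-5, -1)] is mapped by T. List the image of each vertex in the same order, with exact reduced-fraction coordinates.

image vertices: (177/17, -79/17), (146/17, -57/17), (109/17, -96/17), (145/17, -19/17), (8/17, -15/17)

T1 translate by (6, 0): (3, -2) → (9, -2); (1, -1) → (7, -1); (2, -5) → (8, -5); (-1, 2) → (5, 2); (-5, -1) → (1, -1)
T2 shear: y ← y + 1·x: (9, -2) → (9, 7); (7, -1) → (7, 6); (8, -5) → (8, 3); (5, 2) → (5, 7); (1, -1) → (1, 0)
T3 reflect across y = 0: (9, 7) → (9, -7); (7, 6) → (7, -6); (8, 3) → (8, -3); (5, 7) → (5, -7); (1, 0) → (1, 0)
T4 reflect across x = 0: (9, -7) → (-9, -7); (7, -6) → (-7, -6); (8, -3) → (-8, -3); (5, -7) → (-5, -7); (1, 0) → (-1, 0)
T5 rotate counter-clockwise with cos θ = -8/17, sin θ = 15/17: (-9, -7) → (177/17, -79/17); (-7, -6) → (146/17, -57/17); (-8, -3) → (109/17, -96/17); (-5, -7) → (145/17, -19/17); (-1, 0) → (8/17, -15/17)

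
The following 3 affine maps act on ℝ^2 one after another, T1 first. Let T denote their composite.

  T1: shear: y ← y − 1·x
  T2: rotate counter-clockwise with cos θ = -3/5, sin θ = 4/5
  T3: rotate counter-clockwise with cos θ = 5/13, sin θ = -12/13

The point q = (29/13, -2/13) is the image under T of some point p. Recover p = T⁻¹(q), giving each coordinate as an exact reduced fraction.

p = (1, -1)

T1 = [1 0 0; -1 1 0; 0 0 1]
T2·T1 = [1/5 -4/5 0; 7/5 -3/5 0; 0 0 1]
T3·…·T1 = [89/65 -56/65 0; 23/65 33/65 0; 0 0 1]
det M = 1; M⁻¹ = [33/65 56/65 0; -23/65 89/65 0; 0 0 1]
M⁻¹ · (29/13, -2/13)ᵀ = (1, -1)ᵀ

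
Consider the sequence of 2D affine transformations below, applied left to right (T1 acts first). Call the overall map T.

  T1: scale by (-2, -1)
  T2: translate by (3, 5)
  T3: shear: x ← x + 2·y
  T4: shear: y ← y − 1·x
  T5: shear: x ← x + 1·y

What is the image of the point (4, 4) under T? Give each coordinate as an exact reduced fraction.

T(p) = (1, 4)

T1 scale by (-2, -1): (4, 4) → (-8, -4)
T2 translate by (3, 5): (-8, -4) → (-5, 1)
T3 shear: x ← x + 2·y: (-5, 1) → (-3, 1)
T4 shear: y ← y − 1·x: (-3, 1) → (-3, 4)
T5 shear: x ← x + 1·y: (-3, 4) → (1, 4)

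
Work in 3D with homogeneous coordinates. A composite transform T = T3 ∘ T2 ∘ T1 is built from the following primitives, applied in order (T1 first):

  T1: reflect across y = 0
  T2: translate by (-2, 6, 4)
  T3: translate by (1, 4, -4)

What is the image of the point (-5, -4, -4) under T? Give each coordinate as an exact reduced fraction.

T(p) = (-6, 14, -4)

T1 reflect across y = 0: (-5, -4, -4) → (-5, 4, -4)
T2 translate by (-2, 6, 4): (-5, 4, -4) → (-7, 10, 0)
T3 translate by (1, 4, -4): (-7, 10, 0) → (-6, 14, -4)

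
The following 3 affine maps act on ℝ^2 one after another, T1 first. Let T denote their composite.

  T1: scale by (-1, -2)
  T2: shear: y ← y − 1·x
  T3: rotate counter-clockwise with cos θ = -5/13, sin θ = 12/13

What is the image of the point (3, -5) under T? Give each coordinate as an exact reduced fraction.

T(p) = (-141/13, -101/13)

T1 scale by (-1, -2): (3, -5) → (-3, 10)
T2 shear: y ← y − 1·x: (-3, 10) → (-3, 13)
T3 rotate counter-clockwise with cos θ = -5/13, sin θ = 12/13: (-3, 13) → (-141/13, -101/13)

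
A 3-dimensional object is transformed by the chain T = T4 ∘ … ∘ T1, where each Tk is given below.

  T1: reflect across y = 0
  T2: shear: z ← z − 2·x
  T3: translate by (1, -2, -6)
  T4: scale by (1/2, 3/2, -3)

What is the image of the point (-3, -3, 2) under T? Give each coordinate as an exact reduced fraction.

T(p) = (-1, 3/2, -6)

T1 reflect across y = 0: (-3, -3, 2) → (-3, 3, 2)
T2 shear: z ← z − 2·x: (-3, 3, 2) → (-3, 3, 8)
T3 translate by (1, -2, -6): (-3, 3, 8) → (-2, 1, 2)
T4 scale by (1/2, 3/2, -3): (-2, 1, 2) → (-1, 3/2, -6)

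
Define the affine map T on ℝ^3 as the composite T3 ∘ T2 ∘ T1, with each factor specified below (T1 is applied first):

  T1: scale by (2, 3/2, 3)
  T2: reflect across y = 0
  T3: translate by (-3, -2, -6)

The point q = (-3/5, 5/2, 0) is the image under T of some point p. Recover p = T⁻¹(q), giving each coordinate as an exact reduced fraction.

T1 = [2 0 0 0; 0 3/2 0 0; 0 0 3 0; 0 0 0 1]
T2·T1 = [2 0 0 0; 0 -3/2 0 0; 0 0 3 0; 0 0 0 1]
T3·…·T1 = [2 0 0 -3; 0 -3/2 0 -2; 0 0 3 -6; 0 0 0 1]
det M = -9; M⁻¹ = [1/2 0 0 3/2; 0 -2/3 0 -4/3; 0 0 1/3 2; 0 0 0 1]
M⁻¹ · (-3/5, 5/2, 0)ᵀ = (6/5, -3, 2)ᵀ

p = (6/5, -3, 2)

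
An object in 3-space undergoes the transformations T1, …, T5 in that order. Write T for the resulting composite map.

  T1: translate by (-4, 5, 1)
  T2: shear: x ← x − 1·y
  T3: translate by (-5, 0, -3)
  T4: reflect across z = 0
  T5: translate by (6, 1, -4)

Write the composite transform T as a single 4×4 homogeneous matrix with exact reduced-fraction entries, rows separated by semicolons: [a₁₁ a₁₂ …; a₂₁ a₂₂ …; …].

T1 = [1 0 0 -4; 0 1 0 5; 0 0 1 1; 0 0 0 1]
T2·T1 = [1 -1 0 -9; 0 1 0 5; 0 0 1 1; 0 0 0 1]
T3·…·T1 = [1 -1 0 -14; 0 1 0 5; 0 0 1 -2; 0 0 0 1]
T4·…·T1 = [1 -1 0 -14; 0 1 0 5; 0 0 -1 2; 0 0 0 1]
T5·…·T1 = [1 -1 0 -8; 0 1 0 6; 0 0 -1 -2; 0 0 0 1]

T = [1 -1 0 -8; 0 1 0 6; 0 0 -1 -2; 0 0 0 1]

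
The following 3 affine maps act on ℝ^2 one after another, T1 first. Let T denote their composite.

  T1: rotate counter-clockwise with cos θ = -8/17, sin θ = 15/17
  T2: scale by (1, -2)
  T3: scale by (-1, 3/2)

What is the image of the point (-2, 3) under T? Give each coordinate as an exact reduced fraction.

T1 rotate counter-clockwise with cos θ = -8/17, sin θ = 15/17: (-2, 3) → (-29/17, -54/17)
T2 scale by (1, -2): (-29/17, -54/17) → (-29/17, 108/17)
T3 scale by (-1, 3/2): (-29/17, 108/17) → (29/17, 162/17)

T(p) = (29/17, 162/17)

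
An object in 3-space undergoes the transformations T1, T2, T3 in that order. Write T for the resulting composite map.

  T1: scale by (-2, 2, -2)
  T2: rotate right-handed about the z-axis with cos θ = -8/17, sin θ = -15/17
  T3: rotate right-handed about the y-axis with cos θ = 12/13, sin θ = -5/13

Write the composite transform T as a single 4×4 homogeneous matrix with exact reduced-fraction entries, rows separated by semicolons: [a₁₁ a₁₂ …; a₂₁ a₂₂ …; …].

T = [192/221 360/221 10/13 0; 30/17 -16/17 0 0; 80/221 150/221 -24/13 0; 0 0 0 1]

T1 = [-2 0 0 0; 0 2 0 0; 0 0 -2 0; 0 0 0 1]
T2·T1 = [16/17 30/17 0 0; 30/17 -16/17 0 0; 0 0 -2 0; 0 0 0 1]
T3·…·T1 = [192/221 360/221 10/13 0; 30/17 -16/17 0 0; 80/221 150/221 -24/13 0; 0 0 0 1]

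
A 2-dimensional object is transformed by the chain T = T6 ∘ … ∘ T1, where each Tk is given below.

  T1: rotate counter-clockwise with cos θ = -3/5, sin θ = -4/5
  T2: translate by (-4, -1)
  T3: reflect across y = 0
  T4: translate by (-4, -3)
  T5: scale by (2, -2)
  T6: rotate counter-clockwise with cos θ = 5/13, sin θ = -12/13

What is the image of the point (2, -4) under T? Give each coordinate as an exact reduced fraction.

T1 rotate counter-clockwise with cos θ = -3/5, sin θ = -4/5: (2, -4) → (-22/5, 4/5)
T2 translate by (-4, -1): (-22/5, 4/5) → (-42/5, -1/5)
T3 reflect across y = 0: (-42/5, -1/5) → (-42/5, 1/5)
T4 translate by (-4, -3): (-42/5, 1/5) → (-62/5, -14/5)
T5 scale by (2, -2): (-62/5, -14/5) → (-124/5, 28/5)
T6 rotate counter-clockwise with cos θ = 5/13, sin θ = -12/13: (-124/5, 28/5) → (-284/65, 1628/65)

T(p) = (-284/65, 1628/65)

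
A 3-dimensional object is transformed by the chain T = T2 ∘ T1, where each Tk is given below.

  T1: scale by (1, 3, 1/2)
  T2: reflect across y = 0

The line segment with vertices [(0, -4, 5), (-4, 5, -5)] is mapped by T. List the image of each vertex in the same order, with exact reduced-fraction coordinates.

T1 scale by (1, 3, 1/2): (0, -4, 5) → (0, -12, 5/2); (-4, 5, -5) → (-4, 15, -5/2)
T2 reflect across y = 0: (0, -12, 5/2) → (0, 12, 5/2); (-4, 15, -5/2) → (-4, -15, -5/2)

image vertices: (0, 12, 5/2), (-4, -15, -5/2)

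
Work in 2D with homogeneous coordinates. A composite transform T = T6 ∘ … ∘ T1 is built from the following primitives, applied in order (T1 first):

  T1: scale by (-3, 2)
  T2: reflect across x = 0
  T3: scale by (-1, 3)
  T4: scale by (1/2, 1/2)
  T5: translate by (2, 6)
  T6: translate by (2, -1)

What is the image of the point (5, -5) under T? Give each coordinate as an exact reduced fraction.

T1 scale by (-3, 2): (5, -5) → (-15, -10)
T2 reflect across x = 0: (-15, -10) → (15, -10)
T3 scale by (-1, 3): (15, -10) → (-15, -30)
T4 scale by (1/2, 1/2): (-15, -30) → (-15/2, -15)
T5 translate by (2, 6): (-15/2, -15) → (-11/2, -9)
T6 translate by (2, -1): (-11/2, -9) → (-7/2, -10)

T(p) = (-7/2, -10)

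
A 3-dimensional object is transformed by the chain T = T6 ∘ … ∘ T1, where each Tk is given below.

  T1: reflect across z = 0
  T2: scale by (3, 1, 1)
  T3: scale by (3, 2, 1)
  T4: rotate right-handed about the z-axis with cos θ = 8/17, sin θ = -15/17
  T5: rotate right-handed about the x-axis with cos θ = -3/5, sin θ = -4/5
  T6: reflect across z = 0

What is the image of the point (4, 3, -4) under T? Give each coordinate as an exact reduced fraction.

T(p) = (378/17, 1748/85, -1764/85)

T1 reflect across z = 0: (4, 3, -4) → (4, 3, 4)
T2 scale by (3, 1, 1): (4, 3, 4) → (12, 3, 4)
T3 scale by (3, 2, 1): (12, 3, 4) → (36, 6, 4)
T4 rotate right-handed about the z-axis with cos θ = 8/17, sin θ = -15/17: (36, 6, 4) → (378/17, -492/17, 4)
T5 rotate right-handed about the x-axis with cos θ = -3/5, sin θ = -4/5: (378/17, -492/17, 4) → (378/17, 1748/85, 1764/85)
T6 reflect across z = 0: (378/17, 1748/85, 1764/85) → (378/17, 1748/85, -1764/85)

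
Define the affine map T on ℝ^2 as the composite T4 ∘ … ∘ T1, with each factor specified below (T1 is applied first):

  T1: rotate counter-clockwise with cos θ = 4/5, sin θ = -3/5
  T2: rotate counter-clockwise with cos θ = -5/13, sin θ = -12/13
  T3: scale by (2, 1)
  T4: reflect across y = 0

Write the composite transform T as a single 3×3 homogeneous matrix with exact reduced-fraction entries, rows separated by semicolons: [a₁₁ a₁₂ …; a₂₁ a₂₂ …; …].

T = [-112/65 66/65 0; 33/65 56/65 0; 0 0 1]

T1 = [4/5 3/5 0; -3/5 4/5 0; 0 0 1]
T2·T1 = [-56/65 33/65 0; -33/65 -56/65 0; 0 0 1]
T3·…·T1 = [-112/65 66/65 0; -33/65 -56/65 0; 0 0 1]
T4·…·T1 = [-112/65 66/65 0; 33/65 56/65 0; 0 0 1]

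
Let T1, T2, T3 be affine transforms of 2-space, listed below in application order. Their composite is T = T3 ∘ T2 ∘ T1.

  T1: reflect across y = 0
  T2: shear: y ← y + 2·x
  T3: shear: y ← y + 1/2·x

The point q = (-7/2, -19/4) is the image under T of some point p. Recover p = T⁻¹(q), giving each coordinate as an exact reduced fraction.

T1 = [1 0 0; 0 -1 0; 0 0 1]
T2·T1 = [1 0 0; 2 -1 0; 0 0 1]
T3·…·T1 = [1 0 0; 5/2 -1 0; 0 0 1]
det M = -1; M⁻¹ = [1 0 0; 5/2 -1 0; 0 0 1]
M⁻¹ · (-7/2, -19/4)ᵀ = (-7/2, -4)ᵀ

p = (-7/2, -4)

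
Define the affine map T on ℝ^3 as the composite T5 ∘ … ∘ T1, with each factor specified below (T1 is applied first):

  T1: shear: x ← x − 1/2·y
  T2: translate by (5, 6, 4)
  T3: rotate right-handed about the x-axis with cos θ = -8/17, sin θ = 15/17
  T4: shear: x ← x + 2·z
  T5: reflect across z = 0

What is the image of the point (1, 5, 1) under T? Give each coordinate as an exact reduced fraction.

T(p) = (619/34, -163/17, -125/17)

T1 shear: x ← x − 1/2·y: (1, 5, 1) → (-3/2, 5, 1)
T2 translate by (5, 6, 4): (-3/2, 5, 1) → (7/2, 11, 5)
T3 rotate right-handed about the x-axis with cos θ = -8/17, sin θ = 15/17: (7/2, 11, 5) → (7/2, -163/17, 125/17)
T4 shear: x ← x + 2·z: (7/2, -163/17, 125/17) → (619/34, -163/17, 125/17)
T5 reflect across z = 0: (619/34, -163/17, 125/17) → (619/34, -163/17, -125/17)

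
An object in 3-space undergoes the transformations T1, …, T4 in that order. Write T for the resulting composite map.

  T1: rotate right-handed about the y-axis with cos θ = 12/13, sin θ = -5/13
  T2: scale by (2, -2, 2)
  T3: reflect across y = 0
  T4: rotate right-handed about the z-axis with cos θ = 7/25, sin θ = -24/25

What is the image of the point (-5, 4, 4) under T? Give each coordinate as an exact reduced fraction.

T(p) = (1376/325, 4568/325, 46/13)

T1 rotate right-handed about the y-axis with cos θ = 12/13, sin θ = -5/13: (-5, 4, 4) → (-80/13, 4, 23/13)
T2 scale by (2, -2, 2): (-80/13, 4, 23/13) → (-160/13, -8, 46/13)
T3 reflect across y = 0: (-160/13, -8, 46/13) → (-160/13, 8, 46/13)
T4 rotate right-handed about the z-axis with cos θ = 7/25, sin θ = -24/25: (-160/13, 8, 46/13) → (1376/325, 4568/325, 46/13)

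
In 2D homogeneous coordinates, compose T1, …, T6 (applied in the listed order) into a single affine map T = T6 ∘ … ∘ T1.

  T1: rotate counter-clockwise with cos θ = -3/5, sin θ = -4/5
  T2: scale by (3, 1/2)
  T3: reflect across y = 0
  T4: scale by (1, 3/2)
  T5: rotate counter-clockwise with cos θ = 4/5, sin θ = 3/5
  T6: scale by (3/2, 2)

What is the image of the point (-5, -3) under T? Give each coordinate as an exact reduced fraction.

T1 rotate counter-clockwise with cos θ = -3/5, sin θ = -4/5: (-5, -3) → (3/5, 29/5)
T2 scale by (3, 1/2): (3/5, 29/5) → (9/5, 29/10)
T3 reflect across y = 0: (9/5, 29/10) → (9/5, -29/10)
T4 scale by (1, 3/2): (9/5, -29/10) → (9/5, -87/20)
T5 rotate counter-clockwise with cos θ = 4/5, sin θ = 3/5: (9/5, -87/20) → (81/20, -12/5)
T6 scale by (3/2, 2): (81/20, -12/5) → (243/40, -24/5)

T(p) = (243/40, -24/5)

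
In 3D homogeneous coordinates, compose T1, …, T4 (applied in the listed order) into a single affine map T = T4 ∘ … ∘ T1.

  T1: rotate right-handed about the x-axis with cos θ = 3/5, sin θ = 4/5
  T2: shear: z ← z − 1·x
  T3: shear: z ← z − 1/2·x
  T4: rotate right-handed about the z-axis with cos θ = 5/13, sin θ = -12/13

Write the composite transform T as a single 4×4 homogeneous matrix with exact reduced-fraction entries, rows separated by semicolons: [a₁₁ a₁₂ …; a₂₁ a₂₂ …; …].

T = [5/13 36/65 -48/65 0; -12/13 3/13 -4/13 0; -3/2 4/5 3/5 0; 0 0 0 1]

T1 = [1 0 0 0; 0 3/5 -4/5 0; 0 4/5 3/5 0; 0 0 0 1]
T2·T1 = [1 0 0 0; 0 3/5 -4/5 0; -1 4/5 3/5 0; 0 0 0 1]
T3·…·T1 = [1 0 0 0; 0 3/5 -4/5 0; -3/2 4/5 3/5 0; 0 0 0 1]
T4·…·T1 = [5/13 36/65 -48/65 0; -12/13 3/13 -4/13 0; -3/2 4/5 3/5 0; 0 0 0 1]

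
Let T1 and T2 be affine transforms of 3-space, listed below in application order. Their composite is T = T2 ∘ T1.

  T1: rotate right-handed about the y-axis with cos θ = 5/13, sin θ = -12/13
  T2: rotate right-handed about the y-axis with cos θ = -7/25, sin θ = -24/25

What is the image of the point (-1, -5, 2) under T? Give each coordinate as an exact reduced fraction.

T(p) = (251/325, -5, -682/325)

T1 rotate right-handed about the y-axis with cos θ = 5/13, sin θ = -12/13: (-1, -5, 2) → (-29/13, -5, -2/13)
T2 rotate right-handed about the y-axis with cos θ = -7/25, sin θ = -24/25: (-29/13, -5, -2/13) → (251/325, -5, -682/325)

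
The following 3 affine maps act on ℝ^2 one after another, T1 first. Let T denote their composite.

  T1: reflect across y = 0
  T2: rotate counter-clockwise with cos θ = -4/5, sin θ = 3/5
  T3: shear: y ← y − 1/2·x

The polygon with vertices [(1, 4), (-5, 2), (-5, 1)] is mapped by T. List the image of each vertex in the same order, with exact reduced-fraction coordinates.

T1 reflect across y = 0: (1, 4) → (1, -4); (-5, 2) → (-5, -2); (-5, 1) → (-5, -1)
T2 rotate counter-clockwise with cos θ = -4/5, sin θ = 3/5: (1, -4) → (8/5, 19/5); (-5, -2) → (26/5, -7/5); (-5, -1) → (23/5, -11/5)
T3 shear: y ← y − 1/2·x: (8/5, 19/5) → (8/5, 3); (26/5, -7/5) → (26/5, -4); (23/5, -11/5) → (23/5, -9/2)

image vertices: (8/5, 3), (26/5, -4), (23/5, -9/2)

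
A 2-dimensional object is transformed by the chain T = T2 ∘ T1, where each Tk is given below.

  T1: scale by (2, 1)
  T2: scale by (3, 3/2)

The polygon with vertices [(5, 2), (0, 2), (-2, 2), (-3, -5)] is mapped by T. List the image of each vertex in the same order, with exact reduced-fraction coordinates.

T1 scale by (2, 1): (5, 2) → (10, 2); (0, 2) → (0, 2); (-2, 2) → (-4, 2); (-3, -5) → (-6, -5)
T2 scale by (3, 3/2): (10, 2) → (30, 3); (0, 2) → (0, 3); (-4, 2) → (-12, 3); (-6, -5) → (-18, -15/2)

image vertices: (30, 3), (0, 3), (-12, 3), (-18, -15/2)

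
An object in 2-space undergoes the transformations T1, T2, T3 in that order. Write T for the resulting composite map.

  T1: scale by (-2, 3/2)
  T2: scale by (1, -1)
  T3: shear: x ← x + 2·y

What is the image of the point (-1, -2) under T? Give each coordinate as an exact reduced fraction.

T(p) = (8, 3)

T1 scale by (-2, 3/2): (-1, -2) → (2, -3)
T2 scale by (1, -1): (2, -3) → (2, 3)
T3 shear: x ← x + 2·y: (2, 3) → (8, 3)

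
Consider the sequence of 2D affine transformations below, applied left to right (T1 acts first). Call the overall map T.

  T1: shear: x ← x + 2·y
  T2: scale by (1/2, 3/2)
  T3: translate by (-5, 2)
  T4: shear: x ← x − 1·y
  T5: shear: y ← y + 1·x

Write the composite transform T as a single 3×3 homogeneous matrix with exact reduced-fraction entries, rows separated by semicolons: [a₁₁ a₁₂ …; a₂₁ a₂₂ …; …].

T1 = [1 2 0; 0 1 0; 0 0 1]
T2·T1 = [1/2 1 0; 0 3/2 0; 0 0 1]
T3·…·T1 = [1/2 1 -5; 0 3/2 2; 0 0 1]
T4·…·T1 = [1/2 -1/2 -7; 0 3/2 2; 0 0 1]
T5·…·T1 = [1/2 -1/2 -7; 1/2 1 -5; 0 0 1]

T = [1/2 -1/2 -7; 1/2 1 -5; 0 0 1]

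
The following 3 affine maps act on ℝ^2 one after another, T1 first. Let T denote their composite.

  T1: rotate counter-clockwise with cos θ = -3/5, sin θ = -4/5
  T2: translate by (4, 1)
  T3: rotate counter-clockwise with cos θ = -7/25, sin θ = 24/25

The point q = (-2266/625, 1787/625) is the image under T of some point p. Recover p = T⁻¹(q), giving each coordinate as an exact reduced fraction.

p = (-6/5, -6/5)

T1 = [-3/5 4/5 0; -4/5 -3/5 0; 0 0 1]
T2·T1 = [-3/5 4/5 4; -4/5 -3/5 1; 0 0 1]
T3·…·T1 = [117/125 44/125 -52/25; -44/125 117/125 89/25; 0 0 1]
det M = 1; M⁻¹ = [117/125 -44/125 16/5; 44/125 117/125 -13/5; 0 0 1]
M⁻¹ · (-2266/625, 1787/625)ᵀ = (-6/5, -6/5)ᵀ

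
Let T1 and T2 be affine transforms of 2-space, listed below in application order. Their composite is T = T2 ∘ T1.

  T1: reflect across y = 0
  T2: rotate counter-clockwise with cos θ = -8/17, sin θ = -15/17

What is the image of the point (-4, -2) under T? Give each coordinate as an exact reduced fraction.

T(p) = (62/17, 44/17)

T1 reflect across y = 0: (-4, -2) → (-4, 2)
T2 rotate counter-clockwise with cos θ = -8/17, sin θ = -15/17: (-4, 2) → (62/17, 44/17)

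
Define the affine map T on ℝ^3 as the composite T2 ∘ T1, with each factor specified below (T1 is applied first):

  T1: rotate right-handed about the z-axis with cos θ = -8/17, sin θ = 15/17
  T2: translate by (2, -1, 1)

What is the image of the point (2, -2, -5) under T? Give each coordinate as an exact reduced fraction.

T(p) = (48/17, 29/17, -4)

T1 rotate right-handed about the z-axis with cos θ = -8/17, sin θ = 15/17: (2, -2, -5) → (14/17, 46/17, -5)
T2 translate by (2, -1, 1): (14/17, 46/17, -5) → (48/17, 29/17, -4)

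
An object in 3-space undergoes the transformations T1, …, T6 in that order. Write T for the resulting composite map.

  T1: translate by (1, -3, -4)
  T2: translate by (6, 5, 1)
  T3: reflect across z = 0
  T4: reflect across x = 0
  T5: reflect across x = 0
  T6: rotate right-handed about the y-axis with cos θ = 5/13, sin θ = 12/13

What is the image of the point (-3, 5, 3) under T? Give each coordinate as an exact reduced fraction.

T(p) = (20/13, 7, -48/13)

T1 translate by (1, -3, -4): (-3, 5, 3) → (-2, 2, -1)
T2 translate by (6, 5, 1): (-2, 2, -1) → (4, 7, 0)
T3 reflect across z = 0: (4, 7, 0) → (4, 7, 0)
T4 reflect across x = 0: (4, 7, 0) → (-4, 7, 0)
T5 reflect across x = 0: (-4, 7, 0) → (4, 7, 0)
T6 rotate right-handed about the y-axis with cos θ = 5/13, sin θ = 12/13: (4, 7, 0) → (20/13, 7, -48/13)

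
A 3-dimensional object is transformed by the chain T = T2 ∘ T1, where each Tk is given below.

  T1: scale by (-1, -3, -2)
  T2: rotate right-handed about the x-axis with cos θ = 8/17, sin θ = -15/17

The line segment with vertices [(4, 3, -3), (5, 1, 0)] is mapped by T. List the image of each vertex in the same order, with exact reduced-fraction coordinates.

T1 scale by (-1, -3, -2): (4, 3, -3) → (-4, -9, 6); (5, 1, 0) → (-5, -3, 0)
T2 rotate right-handed about the x-axis with cos θ = 8/17, sin θ = -15/17: (-4, -9, 6) → (-4, 18/17, 183/17); (-5, -3, 0) → (-5, -24/17, 45/17)

image vertices: (-4, 18/17, 183/17), (-5, -24/17, 45/17)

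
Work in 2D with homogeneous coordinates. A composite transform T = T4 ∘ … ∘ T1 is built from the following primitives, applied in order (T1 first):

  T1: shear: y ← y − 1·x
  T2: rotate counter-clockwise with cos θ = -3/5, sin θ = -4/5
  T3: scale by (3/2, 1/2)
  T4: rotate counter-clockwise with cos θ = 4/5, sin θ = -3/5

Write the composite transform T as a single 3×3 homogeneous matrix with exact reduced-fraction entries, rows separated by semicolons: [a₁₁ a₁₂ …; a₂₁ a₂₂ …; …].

T1 = [1 0 0; -1 1 0; 0 0 1]
T2·T1 = [-7/5 4/5 0; -1/5 -3/5 0; 0 0 1]
T3·…·T1 = [-21/10 6/5 0; -1/10 -3/10 0; 0 0 1]
T4·…·T1 = [-87/50 39/50 0; 59/50 -24/25 0; 0 0 1]

T = [-87/50 39/50 0; 59/50 -24/25 0; 0 0 1]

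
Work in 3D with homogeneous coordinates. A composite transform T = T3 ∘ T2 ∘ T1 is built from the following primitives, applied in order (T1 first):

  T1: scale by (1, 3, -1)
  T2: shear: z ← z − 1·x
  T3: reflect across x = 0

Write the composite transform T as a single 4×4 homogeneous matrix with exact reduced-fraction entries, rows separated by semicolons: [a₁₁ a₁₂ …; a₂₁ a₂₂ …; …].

T1 = [1 0 0 0; 0 3 0 0; 0 0 -1 0; 0 0 0 1]
T2·T1 = [1 0 0 0; 0 3 0 0; -1 0 -1 0; 0 0 0 1]
T3·…·T1 = [-1 0 0 0; 0 3 0 0; -1 0 -1 0; 0 0 0 1]

T = [-1 0 0 0; 0 3 0 0; -1 0 -1 0; 0 0 0 1]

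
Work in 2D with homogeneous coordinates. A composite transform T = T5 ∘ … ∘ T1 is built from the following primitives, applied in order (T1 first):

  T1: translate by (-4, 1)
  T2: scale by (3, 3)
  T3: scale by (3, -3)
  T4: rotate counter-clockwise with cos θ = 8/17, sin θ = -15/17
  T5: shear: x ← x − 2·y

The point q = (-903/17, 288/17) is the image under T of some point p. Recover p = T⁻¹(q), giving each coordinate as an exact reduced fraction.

p = (4/3, 0)

T1 = [1 0 -4; 0 1 1; 0 0 1]
T2·T1 = [3 0 -12; 0 3 3; 0 0 1]
T3·…·T1 = [9 0 -36; 0 -9 -9; 0 0 1]
T4·…·T1 = [72/17 -135/17 -423/17; -135/17 -72/17 468/17; 0 0 1]
T5·…·T1 = [342/17 9/17 -1359/17; -135/17 -72/17 468/17; 0 0 1]
det M = -81; M⁻¹ = [8/153 1/153 4; -5/51 -38/153 -1; 0 0 1]
M⁻¹ · (-903/17, 288/17)ᵀ = (4/3, 0)ᵀ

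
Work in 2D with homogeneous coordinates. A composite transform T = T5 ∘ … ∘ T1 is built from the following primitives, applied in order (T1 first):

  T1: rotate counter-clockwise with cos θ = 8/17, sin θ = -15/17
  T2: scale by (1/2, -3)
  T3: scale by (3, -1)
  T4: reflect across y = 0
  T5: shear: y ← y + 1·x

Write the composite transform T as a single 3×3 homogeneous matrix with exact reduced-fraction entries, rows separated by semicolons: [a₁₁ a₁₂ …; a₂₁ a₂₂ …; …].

T1 = [8/17 15/17 0; -15/17 8/17 0; 0 0 1]
T2·T1 = [4/17 15/34 0; 45/17 -24/17 0; 0 0 1]
T3·…·T1 = [12/17 45/34 0; -45/17 24/17 0; 0 0 1]
T4·…·T1 = [12/17 45/34 0; 45/17 -24/17 0; 0 0 1]
T5·…·T1 = [12/17 45/34 0; 57/17 -3/34 0; 0 0 1]

T = [12/17 45/34 0; 57/17 -3/34 0; 0 0 1]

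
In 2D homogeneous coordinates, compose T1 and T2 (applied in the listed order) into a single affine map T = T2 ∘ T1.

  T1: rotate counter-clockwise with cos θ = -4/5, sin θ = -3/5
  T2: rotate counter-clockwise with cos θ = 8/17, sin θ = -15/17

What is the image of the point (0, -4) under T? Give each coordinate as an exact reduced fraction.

T1 rotate counter-clockwise with cos θ = -4/5, sin θ = -3/5: (0, -4) → (-12/5, 16/5)
T2 rotate counter-clockwise with cos θ = 8/17, sin θ = -15/17: (-12/5, 16/5) → (144/85, 308/85)

T(p) = (144/85, 308/85)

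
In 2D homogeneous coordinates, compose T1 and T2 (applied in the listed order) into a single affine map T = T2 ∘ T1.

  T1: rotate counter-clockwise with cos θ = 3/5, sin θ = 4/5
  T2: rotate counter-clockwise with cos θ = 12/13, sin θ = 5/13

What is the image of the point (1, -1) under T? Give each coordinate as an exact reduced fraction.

T(p) = (79/65, 47/65)

T1 rotate counter-clockwise with cos θ = 3/5, sin θ = 4/5: (1, -1) → (7/5, 1/5)
T2 rotate counter-clockwise with cos θ = 12/13, sin θ = 5/13: (7/5, 1/5) → (79/65, 47/65)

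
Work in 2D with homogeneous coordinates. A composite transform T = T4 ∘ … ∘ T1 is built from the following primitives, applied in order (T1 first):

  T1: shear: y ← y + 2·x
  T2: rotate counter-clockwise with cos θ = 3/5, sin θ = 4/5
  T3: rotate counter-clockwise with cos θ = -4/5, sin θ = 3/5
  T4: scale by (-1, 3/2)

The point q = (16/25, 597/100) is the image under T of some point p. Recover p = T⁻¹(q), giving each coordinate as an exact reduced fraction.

T1 = [1 0 0; 2 1 0; 0 0 1]
T2·T1 = [-1 -4/5 0; 2 3/5 0; 0 0 1]
T3·…·T1 = [-2/5 7/25 0; -11/5 -24/25 0; 0 0 1]
T4·…·T1 = [2/5 -7/25 0; -33/10 -36/25 0; 0 0 1]
det M = -3/2; M⁻¹ = [24/25 -14/75 0; -11/5 -4/15 0; 0 0 1]
M⁻¹ · (16/25, 597/100)ᵀ = (-1/2, -3)ᵀ

p = (-1/2, -3)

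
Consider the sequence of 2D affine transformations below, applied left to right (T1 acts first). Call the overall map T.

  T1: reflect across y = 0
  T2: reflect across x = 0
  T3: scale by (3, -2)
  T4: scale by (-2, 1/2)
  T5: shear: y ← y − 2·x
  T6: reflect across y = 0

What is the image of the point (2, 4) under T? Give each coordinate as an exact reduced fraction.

T1 reflect across y = 0: (2, 4) → (2, -4)
T2 reflect across x = 0: (2, -4) → (-2, -4)
T3 scale by (3, -2): (-2, -4) → (-6, 8)
T4 scale by (-2, 1/2): (-6, 8) → (12, 4)
T5 shear: y ← y − 2·x: (12, 4) → (12, -20)
T6 reflect across y = 0: (12, -20) → (12, 20)

T(p) = (12, 20)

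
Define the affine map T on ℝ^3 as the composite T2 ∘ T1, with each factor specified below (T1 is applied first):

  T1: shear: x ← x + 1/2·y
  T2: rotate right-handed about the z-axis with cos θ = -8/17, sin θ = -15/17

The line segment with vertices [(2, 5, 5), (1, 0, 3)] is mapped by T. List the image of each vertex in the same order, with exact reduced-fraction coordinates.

image vertices: (39/17, -215/34, 5), (-8/17, -15/17, 3)

T1 shear: x ← x + 1/2·y: (2, 5, 5) → (9/2, 5, 5); (1, 0, 3) → (1, 0, 3)
T2 rotate right-handed about the z-axis with cos θ = -8/17, sin θ = -15/17: (9/2, 5, 5) → (39/17, -215/34, 5); (1, 0, 3) → (-8/17, -15/17, 3)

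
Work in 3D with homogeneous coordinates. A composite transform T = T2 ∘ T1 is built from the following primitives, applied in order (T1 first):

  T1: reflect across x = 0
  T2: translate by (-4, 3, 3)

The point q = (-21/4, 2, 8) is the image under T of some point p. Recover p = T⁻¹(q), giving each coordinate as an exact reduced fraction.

T1 = [-1 0 0 0; 0 1 0 0; 0 0 1 0; 0 0 0 1]
T2·T1 = [-1 0 0 -4; 0 1 0 3; 0 0 1 3; 0 0 0 1]
det M = -1; M⁻¹ = [-1 0 0 -4; 0 1 0 -3; 0 0 1 -3; 0 0 0 1]
M⁻¹ · (-21/4, 2, 8)ᵀ = (5/4, -1, 5)ᵀ

p = (5/4, -1, 5)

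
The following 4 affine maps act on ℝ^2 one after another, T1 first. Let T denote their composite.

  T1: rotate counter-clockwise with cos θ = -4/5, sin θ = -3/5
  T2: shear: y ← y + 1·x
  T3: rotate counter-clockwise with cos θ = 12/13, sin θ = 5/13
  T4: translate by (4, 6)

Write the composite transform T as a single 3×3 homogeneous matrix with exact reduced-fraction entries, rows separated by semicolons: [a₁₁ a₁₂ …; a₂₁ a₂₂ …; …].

T = [-1/5 41/65 4; -8/5 3/65 6; 0 0 1]

T1 = [-4/5 3/5 0; -3/5 -4/5 0; 0 0 1]
T2·T1 = [-4/5 3/5 0; -7/5 -1/5 0; 0 0 1]
T3·…·T1 = [-1/5 41/65 0; -8/5 3/65 0; 0 0 1]
T4·…·T1 = [-1/5 41/65 4; -8/5 3/65 6; 0 0 1]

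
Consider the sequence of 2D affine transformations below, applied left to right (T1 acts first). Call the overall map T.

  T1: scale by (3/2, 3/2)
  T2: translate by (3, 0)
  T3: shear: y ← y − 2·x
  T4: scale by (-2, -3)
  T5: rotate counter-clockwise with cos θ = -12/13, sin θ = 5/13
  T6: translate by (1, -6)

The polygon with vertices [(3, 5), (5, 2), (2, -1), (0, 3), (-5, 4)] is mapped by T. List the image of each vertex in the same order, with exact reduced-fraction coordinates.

image vertices: (161/26, -423/13), (-5/13, -831/13), (-7/2, -48), (125/26, -162/13), (10, 39)

T1 scale by (3/2, 3/2): (3, 5) → (9/2, 15/2); (5, 2) → (15/2, 3); (2, -1) → (3, -3/2); (0, 3) → (0, 9/2); (-5, 4) → (-15/2, 6)
T2 translate by (3, 0): (9/2, 15/2) → (15/2, 15/2); (15/2, 3) → (21/2, 3); (3, -3/2) → (6, -3/2); (0, 9/2) → (3, 9/2); (-15/2, 6) → (-9/2, 6)
T3 shear: y ← y − 2·x: (15/2, 15/2) → (15/2, -15/2); (21/2, 3) → (21/2, -18); (6, -3/2) → (6, -27/2); (3, 9/2) → (3, -3/2); (-9/2, 6) → (-9/2, 15)
T4 scale by (-2, -3): (15/2, -15/2) → (-15, 45/2); (21/2, -18) → (-21, 54); (6, -27/2) → (-12, 81/2); (3, -3/2) → (-6, 9/2); (-9/2, 15) → (9, -45)
T5 rotate counter-clockwise with cos θ = -12/13, sin θ = 5/13: (-15, 45/2) → (135/26, -345/13); (-21, 54) → (-18/13, -753/13); (-12, 81/2) → (-9/2, -42); (-6, 9/2) → (99/26, -84/13); (9, -45) → (9, 45)
T6 translate by (1, -6): (135/26, -345/13) → (161/26, -423/13); (-18/13, -753/13) → (-5/13, -831/13); (-9/2, -42) → (-7/2, -48); (99/26, -84/13) → (125/26, -162/13); (9, 45) → (10, 39)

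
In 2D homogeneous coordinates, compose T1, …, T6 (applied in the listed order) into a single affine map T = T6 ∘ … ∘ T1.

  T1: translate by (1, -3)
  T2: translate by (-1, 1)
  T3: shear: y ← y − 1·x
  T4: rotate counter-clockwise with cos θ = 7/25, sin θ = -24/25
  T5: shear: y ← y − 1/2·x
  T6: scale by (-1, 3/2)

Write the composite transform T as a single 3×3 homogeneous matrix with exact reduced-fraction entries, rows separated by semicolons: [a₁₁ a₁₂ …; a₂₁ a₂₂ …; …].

T = [17/25 -24/25 48/25; -27/20 -3/10 3/5; 0 0 1]

T1 = [1 0 1; 0 1 -3; 0 0 1]
T2·T1 = [1 0 0; 0 1 -2; 0 0 1]
T3·…·T1 = [1 0 0; -1 1 -2; 0 0 1]
T4·…·T1 = [-17/25 24/25 -48/25; -31/25 7/25 -14/25; 0 0 1]
T5·…·T1 = [-17/25 24/25 -48/25; -9/10 -1/5 2/5; 0 0 1]
T6·…·T1 = [17/25 -24/25 48/25; -27/20 -3/10 3/5; 0 0 1]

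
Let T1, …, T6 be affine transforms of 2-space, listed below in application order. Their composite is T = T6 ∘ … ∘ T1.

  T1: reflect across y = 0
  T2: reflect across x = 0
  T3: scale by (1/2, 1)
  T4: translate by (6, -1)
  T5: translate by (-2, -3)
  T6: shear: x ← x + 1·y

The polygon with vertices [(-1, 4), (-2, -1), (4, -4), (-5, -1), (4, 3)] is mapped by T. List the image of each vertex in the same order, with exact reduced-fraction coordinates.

T1 reflect across y = 0: (-1, 4) → (-1, -4); (-2, -1) → (-2, 1); (4, -4) → (4, 4); (-5, -1) → (-5, 1); (4, 3) → (4, -3)
T2 reflect across x = 0: (-1, -4) → (1, -4); (-2, 1) → (2, 1); (4, 4) → (-4, 4); (-5, 1) → (5, 1); (4, -3) → (-4, -3)
T3 scale by (1/2, 1): (1, -4) → (1/2, -4); (2, 1) → (1, 1); (-4, 4) → (-2, 4); (5, 1) → (5/2, 1); (-4, -3) → (-2, -3)
T4 translate by (6, -1): (1/2, -4) → (13/2, -5); (1, 1) → (7, 0); (-2, 4) → (4, 3); (5/2, 1) → (17/2, 0); (-2, -3) → (4, -4)
T5 translate by (-2, -3): (13/2, -5) → (9/2, -8); (7, 0) → (5, -3); (4, 3) → (2, 0); (17/2, 0) → (13/2, -3); (4, -4) → (2, -7)
T6 shear: x ← x + 1·y: (9/2, -8) → (-7/2, -8); (5, -3) → (2, -3); (2, 0) → (2, 0); (13/2, -3) → (7/2, -3); (2, -7) → (-5, -7)

image vertices: (-7/2, -8), (2, -3), (2, 0), (7/2, -3), (-5, -7)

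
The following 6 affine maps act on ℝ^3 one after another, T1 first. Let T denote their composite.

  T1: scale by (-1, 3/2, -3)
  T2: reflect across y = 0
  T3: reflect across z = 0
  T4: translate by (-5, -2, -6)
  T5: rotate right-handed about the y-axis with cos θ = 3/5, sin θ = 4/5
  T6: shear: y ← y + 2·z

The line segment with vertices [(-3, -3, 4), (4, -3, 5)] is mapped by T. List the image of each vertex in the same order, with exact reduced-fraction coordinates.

T1 scale by (-1, 3/2, -3): (-3, -3, 4) → (3, -9/2, -12); (4, -3, 5) → (-4, -9/2, -15)
T2 reflect across y = 0: (3, -9/2, -12) → (3, 9/2, -12); (-4, -9/2, -15) → (-4, 9/2, -15)
T3 reflect across z = 0: (3, 9/2, -12) → (3, 9/2, 12); (-4, 9/2, -15) → (-4, 9/2, 15)
T4 translate by (-5, -2, -6): (3, 9/2, 12) → (-2, 5/2, 6); (-4, 9/2, 15) → (-9, 5/2, 9)
T5 rotate right-handed about the y-axis with cos θ = 3/5, sin θ = 4/5: (-2, 5/2, 6) → (18/5, 5/2, 26/5); (-9, 5/2, 9) → (9/5, 5/2, 63/5)
T6 shear: y ← y + 2·z: (18/5, 5/2, 26/5) → (18/5, 129/10, 26/5); (9/5, 5/2, 63/5) → (9/5, 277/10, 63/5)

image vertices: (18/5, 129/10, 26/5), (9/5, 277/10, 63/5)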